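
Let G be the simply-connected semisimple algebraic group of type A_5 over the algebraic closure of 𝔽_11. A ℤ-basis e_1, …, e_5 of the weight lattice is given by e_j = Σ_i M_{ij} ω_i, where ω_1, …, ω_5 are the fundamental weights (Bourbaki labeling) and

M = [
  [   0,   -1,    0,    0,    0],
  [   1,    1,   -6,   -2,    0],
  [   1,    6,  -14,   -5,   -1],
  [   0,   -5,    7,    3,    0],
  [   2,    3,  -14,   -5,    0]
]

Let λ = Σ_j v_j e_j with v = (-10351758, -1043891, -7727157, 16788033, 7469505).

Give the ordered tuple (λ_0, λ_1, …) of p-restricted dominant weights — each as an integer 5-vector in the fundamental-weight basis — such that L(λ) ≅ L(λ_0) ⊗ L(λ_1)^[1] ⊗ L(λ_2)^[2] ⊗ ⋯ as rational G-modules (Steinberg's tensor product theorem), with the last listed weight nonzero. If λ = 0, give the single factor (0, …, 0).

ω-coordinates c = M·v, v = (-10351758, -1043891, -7727157, 16788033, 7469505):
  c_1 = 0*-10351758 + -1*-1043891 + 0*-7727157 + 0*16788033 + 0*7469505 = 1043891
  c_2 = 1*-10351758 + 1*-1043891 + -6*-7727157 + -2*16788033 + 0*7469505 = 1391227
  c_3 = 1*-10351758 + 6*-1043891 + -14*-7727157 + -5*16788033 + -1*7469505 = 155424
  c_4 = 0*-10351758 + -5*-1043891 + 7*-7727157 + 3*16788033 + 0*7469505 = 1493455
  c_5 = 2*-10351758 + 3*-1043891 + -14*-7727157 + -5*16788033 + 0*7469505 = 404844
Base-11 expansion of each c_i:
  c_1 = 1043891 = 2·11^0 + 2·11^1 + 3·11^2 + 3·11^3 + 5·11^4 + 6·11^5
  c_2 = 1391227 = 2·11^0 + 8·11^1 + 2·11^2 + 0·11^3 + 7·11^4 + 8·11^5
  c_3 = 155424 = 5·11^0 + 5·11^1 + 8·11^2 + 6·11^3 + 10·11^4
  c_4 = 1493455 = 7·11^0 + 6·11^1 + 0·11^2 + 0·11^3 + 3·11^4 + 9·11^5
  c_5 = 404844 = 0·11^0 + 9·11^1 + 1·11^2 + 7·11^3 + 5·11^4 + 2·11^5
λ_0 = (2, 2, 5, 7, 0)
λ_1 = (2, 8, 5, 6, 9)
λ_2 = (3, 2, 8, 0, 1)
λ_3 = (3, 0, 6, 0, 7)
λ_4 = (5, 7, 10, 3, 5)
λ_5 = (6, 8, 0, 9, 2)

((2, 2, 5, 7, 0), (2, 8, 5, 6, 9), (3, 2, 8, 0, 1), (3, 0, 6, 0, 7), (5, 7, 10, 3, 5), (6, 8, 0, 9, 2))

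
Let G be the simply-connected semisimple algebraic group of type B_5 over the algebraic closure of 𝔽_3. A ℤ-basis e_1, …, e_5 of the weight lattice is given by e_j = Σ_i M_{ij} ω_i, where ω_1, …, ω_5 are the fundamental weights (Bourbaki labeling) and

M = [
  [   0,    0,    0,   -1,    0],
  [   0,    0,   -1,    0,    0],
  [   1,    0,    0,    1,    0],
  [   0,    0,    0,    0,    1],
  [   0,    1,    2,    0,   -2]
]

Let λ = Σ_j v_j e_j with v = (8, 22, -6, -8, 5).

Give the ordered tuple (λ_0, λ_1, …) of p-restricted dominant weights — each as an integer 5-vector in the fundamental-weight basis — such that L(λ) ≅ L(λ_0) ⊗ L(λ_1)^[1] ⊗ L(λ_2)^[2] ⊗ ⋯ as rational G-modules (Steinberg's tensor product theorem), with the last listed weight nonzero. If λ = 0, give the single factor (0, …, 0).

Compute c_i = Σ_j M_{ij} v_j with v = (8, 22, -6, -8, 5):
  c_1 = (0)·(8) + (0)·(22) + (0)·(-6) + (-1)·(-8) + (0)·(5) = 8
  c_2 = (0)·(8) + (0)·(22) + (-1)·(-6) + (0)·(-8) + (0)·(5) = 6
  c_3 = (1)·(8) + (0)·(22) + (0)·(-6) + (1)·(-8) + (0)·(5) = 0
  c_4 = (0)·(8) + (0)·(22) + (0)·(-6) + (0)·(-8) + (1)·(5) = 5
  c_5 = (0)·(8) + (1)·(22) + (2)·(-6) + (0)·(-8) + (-2)·(5) = 0
Expand coordinatewise in base 3:
  c_1 = 8 = 2·3^0 + 2·3^1
  c_2 = 6 = 0·3^0 + 2·3^1
  c_3 = 0
  c_4 = 5 = 2·3^0 + 1·3^1
  c_5 = 0
p-restricted factor λ_0 = (2, 0, 0, 2, 0)
p-restricted factor λ_1 = (2, 2, 0, 1, 0)

((2, 0, 0, 2, 0), (2, 2, 0, 1, 0))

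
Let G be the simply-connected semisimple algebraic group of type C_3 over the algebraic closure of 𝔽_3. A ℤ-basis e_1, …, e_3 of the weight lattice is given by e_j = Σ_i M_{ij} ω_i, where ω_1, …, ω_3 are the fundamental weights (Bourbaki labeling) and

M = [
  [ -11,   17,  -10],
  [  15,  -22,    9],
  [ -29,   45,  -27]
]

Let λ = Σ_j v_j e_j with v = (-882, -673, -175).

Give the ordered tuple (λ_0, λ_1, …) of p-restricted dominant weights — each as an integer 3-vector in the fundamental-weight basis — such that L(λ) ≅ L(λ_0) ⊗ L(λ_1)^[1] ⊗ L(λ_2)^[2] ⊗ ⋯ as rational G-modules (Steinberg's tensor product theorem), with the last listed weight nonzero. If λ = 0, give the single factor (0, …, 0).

((2, 1, 0), (0, 0, 0), (1, 0, 2))

In the fundamental-weight basis, λ has coordinates c = M·v (v = (-882, -673, -175)):
  c_1 = (-11)·(-882) + (17)·(-673) + (-10)·(-175) = 11
  c_2 = (15)·(-882) + (-22)·(-673) + (9)·(-175) = 1
  c_3 = (-29)·(-882) + (45)·(-673) + (-27)·(-175) = 18
Expand coordinatewise in base 3:
  c_1 = 11 = 2·3^0 + 0·3^1 + 1·3^2
  c_2 = 1 = 1·3^0
  c_3 = 18 = 0·3^0 + 0·3^1 + 2·3^2
p-restricted factor λ_0 = (2, 1, 0)
p-restricted factor λ_1 = (0, 0, 0)
p-restricted factor λ_2 = (1, 0, 2)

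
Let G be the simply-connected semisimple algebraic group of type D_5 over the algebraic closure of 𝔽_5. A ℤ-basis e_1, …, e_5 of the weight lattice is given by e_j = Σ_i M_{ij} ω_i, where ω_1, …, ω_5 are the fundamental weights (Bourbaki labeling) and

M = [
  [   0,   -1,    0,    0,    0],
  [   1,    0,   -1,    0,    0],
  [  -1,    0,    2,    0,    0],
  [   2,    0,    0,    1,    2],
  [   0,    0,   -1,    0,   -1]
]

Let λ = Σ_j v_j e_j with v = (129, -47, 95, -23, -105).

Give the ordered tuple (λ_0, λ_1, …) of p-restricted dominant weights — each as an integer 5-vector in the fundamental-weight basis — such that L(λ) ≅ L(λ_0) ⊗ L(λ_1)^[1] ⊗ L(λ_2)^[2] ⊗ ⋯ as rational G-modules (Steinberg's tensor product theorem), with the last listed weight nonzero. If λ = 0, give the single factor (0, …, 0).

((2, 4, 1, 0, 0), (4, 1, 2, 0, 2), (1, 1, 2, 1, 0))

ω-coordinates c = M·v, v = (129, -47, 95, -23, -105):
  c_1 = (0)·(129) + (-1)·(-47) + (0)·(95) + (0)·(-23) + (0)·(-105) = 47
  c_2 = (1)·(129) + (0)·(-47) + (-1)·(95) + (0)·(-23) + (0)·(-105) = 34
  c_3 = (-1)·(129) + (0)·(-47) + (2)·(95) + (0)·(-23) + (0)·(-105) = 61
  c_4 = (2)·(129) + (0)·(-47) + (0)·(95) + (1)·(-23) + (2)·(-105) = 25
  c_5 = (0)·(129) + (0)·(-47) + (-1)·(95) + (0)·(-23) + (-1)·(-105) = 10
Expand coordinatewise in base 5:
  c_1 = 47 = 2·5^0 + 4·5^1 + 1·5^2
  c_2 = 34 = 4·5^0 + 1·5^1 + 1·5^2
  c_3 = 61 = 1·5^0 + 2·5^1 + 2·5^2
  c_4 = 25 = 0·5^0 + 0·5^1 + 1·5^2
  c_5 = 10 = 0·5^0 + 2·5^1
p-restricted factor λ_0 = (2, 4, 1, 0, 0)
p-restricted factor λ_1 = (4, 1, 2, 0, 2)
p-restricted factor λ_2 = (1, 1, 2, 1, 0)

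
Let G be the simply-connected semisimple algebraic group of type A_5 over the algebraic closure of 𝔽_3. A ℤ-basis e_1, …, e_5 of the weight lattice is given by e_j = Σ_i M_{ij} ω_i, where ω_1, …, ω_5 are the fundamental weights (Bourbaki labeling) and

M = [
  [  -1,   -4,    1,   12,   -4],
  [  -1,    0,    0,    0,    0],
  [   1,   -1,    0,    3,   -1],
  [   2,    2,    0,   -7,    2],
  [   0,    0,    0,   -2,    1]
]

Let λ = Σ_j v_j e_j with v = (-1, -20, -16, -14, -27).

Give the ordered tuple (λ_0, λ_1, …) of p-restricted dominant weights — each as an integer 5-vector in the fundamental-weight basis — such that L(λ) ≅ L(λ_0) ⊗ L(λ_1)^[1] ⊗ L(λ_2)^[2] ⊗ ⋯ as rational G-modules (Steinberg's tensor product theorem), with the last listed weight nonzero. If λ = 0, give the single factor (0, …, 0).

((2, 1, 1, 2, 1), (1, 0, 1, 0, 0))

Converting to the ω-basis (c_i = row i of M dotted with v = (-1, -20, -16, -14, -27)):
  c_1 = (-1)·(-1) + (-4)·(-20) + (1)·(-16) + (12)·(-14) + (-4)·(-27) = 5
  c_2 = (-1)·(-1) + (0)·(-20) + (0)·(-16) + (0)·(-14) + (0)·(-27) = 1
  c_3 = (1)·(-1) + (-1)·(-20) + (0)·(-16) + (3)·(-14) + (-1)·(-27) = 4
  c_4 = (2)·(-1) + (2)·(-20) + (0)·(-16) + (-7)·(-14) + (2)·(-27) = 2
  c_5 = (0)·(-1) + (0)·(-20) + (0)·(-16) + (-2)·(-14) + (1)·(-27) = 1
Base-3 expansion of each c_i:
  c_1 = 5 = 2·3^0 + 1·3^1
  c_2 = 1 = 1·3^0
  c_3 = 4 = 1·3^0 + 1·3^1
  c_4 = 2 = 2·3^0
  c_5 = 1 = 1·3^0
p-restricted factor λ_0 = (2, 1, 1, 2, 1)
p-restricted factor λ_1 = (1, 0, 1, 0, 0)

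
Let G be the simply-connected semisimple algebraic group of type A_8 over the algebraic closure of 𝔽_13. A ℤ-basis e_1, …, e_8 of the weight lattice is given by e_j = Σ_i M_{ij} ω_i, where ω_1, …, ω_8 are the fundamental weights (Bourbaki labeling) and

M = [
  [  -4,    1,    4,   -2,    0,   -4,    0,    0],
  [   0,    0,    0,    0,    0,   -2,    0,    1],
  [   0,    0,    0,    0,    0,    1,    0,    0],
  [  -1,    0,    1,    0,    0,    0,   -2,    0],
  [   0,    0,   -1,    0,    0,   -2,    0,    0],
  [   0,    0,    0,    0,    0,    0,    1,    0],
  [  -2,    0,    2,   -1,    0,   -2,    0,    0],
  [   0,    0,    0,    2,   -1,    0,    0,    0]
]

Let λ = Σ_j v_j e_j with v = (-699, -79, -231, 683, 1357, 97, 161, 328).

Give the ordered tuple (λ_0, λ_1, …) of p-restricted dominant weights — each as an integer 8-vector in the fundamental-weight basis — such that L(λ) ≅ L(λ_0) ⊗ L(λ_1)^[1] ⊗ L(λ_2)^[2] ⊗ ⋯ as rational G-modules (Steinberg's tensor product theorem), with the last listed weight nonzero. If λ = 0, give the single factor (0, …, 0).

Change of basis e → ω: c = M·v where v = (-699, -79, -231, 683, 1357, 97, 161, 328):
  c_1 = (-4)·(-699) + (1)·(-79) + (4)·(-231) + (-2)·(683) + 0·1357 + (-4)·(97) + 0·161 + 0·328 = 39
  c_2 = (0)·(-699) + (0)·(-79) + (0)·(-231) + 0·683 + 0·1357 + (-2)·(97) + 0·161 + 1·328 = 134
  c_3 = (0)·(-699) + (0)·(-79) + (0)·(-231) + 0·683 + 0·1357 + 1·97 + 0·161 + 0·328 = 97
  c_4 = (-1)·(-699) + (0)·(-79) + (1)·(-231) + 0·683 + 0·1357 + 0·97 + (-2)·(161) + 0·328 = 146
  c_5 = (0)·(-699) + (0)·(-79) + (-1)·(-231) + 0·683 + 0·1357 + (-2)·(97) + 0·161 + 0·328 = 37
  c_6 = (0)·(-699) + (0)·(-79) + (0)·(-231) + 0·683 + 0·1357 + 0·97 + 1·161 + 0·328 = 161
  c_7 = (-2)·(-699) + (0)·(-79) + (2)·(-231) + (-1)·(683) + 0·1357 + (-2)·(97) + 0·161 + 0·328 = 59
  c_8 = (0)·(-699) + (0)·(-79) + (0)·(-231) + 2·683 + (-1)·(1357) + 0·97 + 0·161 + 0·328 = 9
p = 13; digits c_i = Σ_j d_{ij}·13^j, 0 ≤ d_{ij} < 13:
  c_1 = 39 = 0·13^0 + 3·13^1
  c_2 = 134 = 4·13^0 + 10·13^1
  c_3 = 97 = 6·13^0 + 7·13^1
  c_4 = 146 = 3·13^0 + 11·13^1
  c_5 = 37 = 11·13^0 + 2·13^1
  c_6 = 161 = 5·13^0 + 12·13^1
  c_7 = 59 = 7·13^0 + 4·13^1
  c_8 = 9 = 9·13^0
Factor λ_0 = (0, 4, 6, 3, 11, 5, 7, 9)
Factor λ_1 = (3, 10, 7, 11, 2, 12, 4, 0)

((0, 4, 6, 3, 11, 5, 7, 9), (3, 10, 7, 11, 2, 12, 4, 0))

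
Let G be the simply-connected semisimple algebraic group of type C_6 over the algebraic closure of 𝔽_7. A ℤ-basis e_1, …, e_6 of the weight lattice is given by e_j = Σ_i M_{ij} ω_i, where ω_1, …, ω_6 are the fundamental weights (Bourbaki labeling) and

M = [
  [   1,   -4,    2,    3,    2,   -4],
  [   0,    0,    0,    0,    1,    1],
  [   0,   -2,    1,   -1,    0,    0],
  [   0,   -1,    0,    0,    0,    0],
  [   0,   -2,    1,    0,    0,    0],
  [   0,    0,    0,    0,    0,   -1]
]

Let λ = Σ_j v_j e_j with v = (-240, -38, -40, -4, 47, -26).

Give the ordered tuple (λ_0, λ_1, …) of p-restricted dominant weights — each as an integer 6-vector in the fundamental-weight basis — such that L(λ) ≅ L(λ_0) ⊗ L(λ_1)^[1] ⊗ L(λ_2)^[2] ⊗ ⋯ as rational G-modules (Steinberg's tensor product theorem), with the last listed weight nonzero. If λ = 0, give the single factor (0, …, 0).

((4, 0, 5, 3, 1, 5), (2, 3, 5, 5, 5, 3))

Compute c_i = Σ_j M_{ij} v_j with v = (-240, -38, -40, -4, 47, -26):
  c_1 = (1)·(-240) + (-4)·(-38) + (2)·(-40) + (3)·(-4) + (2)·(47) + (-4)·(-26) = 18
  c_2 = (0)·(-240) + (0)·(-38) + (0)·(-40) + (0)·(-4) + (1)·(47) + (1)·(-26) = 21
  c_3 = (0)·(-240) + (-2)·(-38) + (1)·(-40) + (-1)·(-4) + (0)·(47) + (0)·(-26) = 40
  c_4 = (0)·(-240) + (-1)·(-38) + (0)·(-40) + (0)·(-4) + (0)·(47) + (0)·(-26) = 38
  c_5 = (0)·(-240) + (-2)·(-38) + (1)·(-40) + (0)·(-4) + (0)·(47) + (0)·(-26) = 36
  c_6 = (0)·(-240) + (0)·(-38) + (0)·(-40) + (0)·(-4) + (0)·(47) + (-1)·(-26) = 26
Writing each c_i in base p = 7:
  c_1 = 18 = 4·7^0 + 2·7^1
  c_2 = 21 = 0·7^0 + 3·7^1
  c_3 = 40 = 5·7^0 + 5·7^1
  c_4 = 38 = 3·7^0 + 5·7^1
  c_5 = 36 = 1·7^0 + 5·7^1
  c_6 = 26 = 5·7^0 + 3·7^1
p-restricted factor λ_0 = (4, 0, 5, 3, 1, 5)
p-restricted factor λ_1 = (2, 3, 5, 5, 5, 3)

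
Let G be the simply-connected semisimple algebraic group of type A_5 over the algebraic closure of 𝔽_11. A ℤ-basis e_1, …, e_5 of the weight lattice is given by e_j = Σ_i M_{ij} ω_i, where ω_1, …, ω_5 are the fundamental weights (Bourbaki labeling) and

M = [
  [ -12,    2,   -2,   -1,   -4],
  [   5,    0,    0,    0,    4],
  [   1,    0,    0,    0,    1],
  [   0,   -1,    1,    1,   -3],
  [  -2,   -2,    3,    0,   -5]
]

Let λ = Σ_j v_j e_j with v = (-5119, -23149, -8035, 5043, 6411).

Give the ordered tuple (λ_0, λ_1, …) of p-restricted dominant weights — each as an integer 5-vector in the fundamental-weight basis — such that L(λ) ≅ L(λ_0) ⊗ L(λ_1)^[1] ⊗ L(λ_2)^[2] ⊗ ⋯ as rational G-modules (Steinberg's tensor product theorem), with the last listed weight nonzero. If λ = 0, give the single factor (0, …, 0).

In the fundamental-weight basis, λ has coordinates c = M·v (v = (-5119, -23149, -8035, 5043, 6411)):
  c_1 = -12*-5119 + 2*-23149 + -2*-8035 + -1*5043 + -4*6411 = 513
  c_2 = 5*-5119 + 0*-23149 + 0*-8035 + 0*5043 + 4*6411 = 49
  c_3 = 1*-5119 + 0*-23149 + 0*-8035 + 0*5043 + 1*6411 = 1292
  c_4 = 0*-5119 + -1*-23149 + 1*-8035 + 1*5043 + -3*6411 = 924
  c_5 = -2*-5119 + -2*-23149 + 3*-8035 + 0*5043 + -5*6411 = 376
Expand coordinatewise in base 11:
  c_1 = 513 = 7·11^0 + 2·11^1 + 4·11^2
  c_2 = 49 = 5·11^0 + 4·11^1
  c_3 = 1292 = 5·11^0 + 7·11^1 + 10·11^2
  c_4 = 924 = 0·11^0 + 7·11^1 + 7·11^2
  c_5 = 376 = 2·11^0 + 1·11^1 + 3·11^2
Factor λ_0 = (7, 5, 5, 0, 2)
Factor λ_1 = (2, 4, 7, 7, 1)
Factor λ_2 = (4, 0, 10, 7, 3)

((7, 5, 5, 0, 2), (2, 4, 7, 7, 1), (4, 0, 10, 7, 3))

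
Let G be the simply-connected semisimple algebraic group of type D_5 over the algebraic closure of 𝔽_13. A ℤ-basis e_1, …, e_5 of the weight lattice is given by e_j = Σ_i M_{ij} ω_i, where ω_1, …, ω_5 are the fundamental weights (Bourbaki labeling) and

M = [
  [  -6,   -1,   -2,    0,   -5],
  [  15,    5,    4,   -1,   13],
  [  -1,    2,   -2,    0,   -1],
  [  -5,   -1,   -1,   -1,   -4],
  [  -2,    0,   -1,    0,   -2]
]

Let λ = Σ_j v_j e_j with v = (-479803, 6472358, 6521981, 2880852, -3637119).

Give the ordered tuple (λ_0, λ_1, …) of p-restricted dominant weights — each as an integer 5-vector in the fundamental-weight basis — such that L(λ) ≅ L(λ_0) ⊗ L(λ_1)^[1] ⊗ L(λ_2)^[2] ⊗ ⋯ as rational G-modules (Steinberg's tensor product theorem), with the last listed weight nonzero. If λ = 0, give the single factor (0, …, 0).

Compute c_i = Σ_j M_{ij} v_j with v = (-479803, 6472358, 6521981, 2880852, -3637119):
  c_1 = -6*-479803 + -1*6472358 + -2*6521981 + 0*2880852 + -5*-3637119 = 1548093
  c_2 = 15*-479803 + 5*6472358 + 4*6521981 + -1*2880852 + 13*-3637119 = 1089270
  c_3 = -1*-479803 + 2*6472358 + -2*6521981 + 0*2880852 + -1*-3637119 = 4017676
  c_4 = -5*-479803 + -1*6472358 + -1*6521981 + -1*2880852 + -4*-3637119 = 1072300
  c_5 = -2*-479803 + 0*6472358 + -1*6521981 + 0*2880852 + -2*-3637119 = 1711863
p = 13; digits c_i = Σ_j d_{ij}·13^j, 0 ≤ d_{ij} < 13:
  c_1 = 1548093 = 1·13^0 + 4·13^1 + 8·13^2 + 2·13^3 + 2·13^4 + 4·13^5
  c_2 = 1089270 = 0·13^0 + 5·13^1 + 10·13^2 + 1·13^3 + 12·13^4 + 2·13^5
  c_3 = 4017676 = 0·13^0 + 3·13^1 + 9·13^2 + 8·13^3 + 10·13^4 + 10·13^5
  c_4 = 1072300 = 8·13^0 + 12·13^1 + 0·13^2 + 7·13^3 + 11·13^4 + 2·13^5
  c_5 = 1711863 = 10·13^0 + 4·13^1 + 2·13^2 + 12·13^3 + 7·13^4 + 4·13^5
Factor λ_0 = (1, 0, 0, 8, 10)
Factor λ_1 = (4, 5, 3, 12, 4)
Factor λ_2 = (8, 10, 9, 0, 2)
Factor λ_3 = (2, 1, 8, 7, 12)
Factor λ_4 = (2, 12, 10, 11, 7)
Factor λ_5 = (4, 2, 10, 2, 4)

((1, 0, 0, 8, 10), (4, 5, 3, 12, 4), (8, 10, 9, 0, 2), (2, 1, 8, 7, 12), (2, 12, 10, 11, 7), (4, 2, 10, 2, 4))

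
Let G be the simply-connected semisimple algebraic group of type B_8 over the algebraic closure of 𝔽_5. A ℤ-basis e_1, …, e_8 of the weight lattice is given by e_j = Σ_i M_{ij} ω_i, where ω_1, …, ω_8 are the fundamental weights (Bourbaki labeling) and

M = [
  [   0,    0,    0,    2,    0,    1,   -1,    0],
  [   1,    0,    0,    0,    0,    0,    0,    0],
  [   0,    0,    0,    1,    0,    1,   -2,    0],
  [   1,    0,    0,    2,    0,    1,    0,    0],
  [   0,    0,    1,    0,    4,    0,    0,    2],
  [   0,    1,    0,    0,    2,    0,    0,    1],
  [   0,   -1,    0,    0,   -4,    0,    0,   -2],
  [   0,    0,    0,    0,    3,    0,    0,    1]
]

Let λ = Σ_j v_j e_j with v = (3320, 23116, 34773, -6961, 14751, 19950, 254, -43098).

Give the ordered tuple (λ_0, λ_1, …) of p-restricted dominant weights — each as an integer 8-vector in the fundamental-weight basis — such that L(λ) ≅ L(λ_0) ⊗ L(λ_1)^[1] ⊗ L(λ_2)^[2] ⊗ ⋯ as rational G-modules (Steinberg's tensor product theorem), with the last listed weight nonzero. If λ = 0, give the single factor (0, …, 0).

Compute c_i = Σ_j M_{ij} v_j with v = (3320, 23116, 34773, -6961, 14751, 19950, 254, -43098):
  c_1 = 0*3320 + 0*23116 + 0*34773 + 2*-6961 + 0*14751 + 1*19950 + -1*254 + 0*-43098 = 5774
  c_2 = 1*3320 + 0*23116 + 0*34773 + 0*-6961 + 0*14751 + 0*19950 + 0*254 + 0*-43098 = 3320
  c_3 = 0*3320 + 0*23116 + 0*34773 + 1*-6961 + 0*14751 + 1*19950 + -2*254 + 0*-43098 = 12481
  c_4 = 1*3320 + 0*23116 + 0*34773 + 2*-6961 + 0*14751 + 1*19950 + 0*254 + 0*-43098 = 9348
  c_5 = 0*3320 + 0*23116 + 1*34773 + 0*-6961 + 4*14751 + 0*19950 + 0*254 + 2*-43098 = 7581
  c_6 = 0*3320 + 1*23116 + 0*34773 + 0*-6961 + 2*14751 + 0*19950 + 0*254 + 1*-43098 = 9520
  c_7 = 0*3320 + -1*23116 + 0*34773 + 0*-6961 + -4*14751 + 0*19950 + 0*254 + -2*-43098 = 4076
  c_8 = 0*3320 + 0*23116 + 0*34773 + 0*-6961 + 3*14751 + 0*19950 + 0*254 + 1*-43098 = 1155
Writing each c_i in base p = 5:
  c_1 = 5774 = 4·5^0 + 4·5^1 + 0·5^2 + 1·5^3 + 4·5^4 + 1·5^5
  c_2 = 3320 = 0·5^0 + 4·5^1 + 2·5^2 + 1·5^3 + 0·5^4 + 1·5^5
  c_3 = 12481 = 1·5^0 + 1·5^1 + 4·5^2 + 4·5^3 + 4·5^4 + 3·5^5
  c_4 = 9348 = 3·5^0 + 4·5^1 + 3·5^2 + 4·5^3 + 4·5^4 + 2·5^5
  c_5 = 7581 = 1·5^0 + 1·5^1 + 3·5^2 + 0·5^3 + 2·5^4 + 2·5^5
  c_6 = 9520 = 0·5^0 + 4·5^1 + 0·5^2 + 1·5^3 + 0·5^4 + 3·5^5
  c_7 = 4076 = 1·5^0 + 0·5^1 + 3·5^2 + 2·5^3 + 1·5^4 + 1·5^5
  c_8 = 1155 = 0·5^0 + 1·5^1 + 1·5^2 + 4·5^3 + 1·5^4
p-restricted factor λ_0 = (4, 0, 1, 3, 1, 0, 1, 0)
p-restricted factor λ_1 = (4, 4, 1, 4, 1, 4, 0, 1)
p-restricted factor λ_2 = (0, 2, 4, 3, 3, 0, 3, 1)
p-restricted factor λ_3 = (1, 1, 4, 4, 0, 1, 2, 4)
p-restricted factor λ_4 = (4, 0, 4, 4, 2, 0, 1, 1)
p-restricted factor λ_5 = (1, 1, 3, 2, 2, 3, 1, 0)

((4, 0, 1, 3, 1, 0, 1, 0), (4, 4, 1, 4, 1, 4, 0, 1), (0, 2, 4, 3, 3, 0, 3, 1), (1, 1, 4, 4, 0, 1, 2, 4), (4, 0, 4, 4, 2, 0, 1, 1), (1, 1, 3, 2, 2, 3, 1, 0))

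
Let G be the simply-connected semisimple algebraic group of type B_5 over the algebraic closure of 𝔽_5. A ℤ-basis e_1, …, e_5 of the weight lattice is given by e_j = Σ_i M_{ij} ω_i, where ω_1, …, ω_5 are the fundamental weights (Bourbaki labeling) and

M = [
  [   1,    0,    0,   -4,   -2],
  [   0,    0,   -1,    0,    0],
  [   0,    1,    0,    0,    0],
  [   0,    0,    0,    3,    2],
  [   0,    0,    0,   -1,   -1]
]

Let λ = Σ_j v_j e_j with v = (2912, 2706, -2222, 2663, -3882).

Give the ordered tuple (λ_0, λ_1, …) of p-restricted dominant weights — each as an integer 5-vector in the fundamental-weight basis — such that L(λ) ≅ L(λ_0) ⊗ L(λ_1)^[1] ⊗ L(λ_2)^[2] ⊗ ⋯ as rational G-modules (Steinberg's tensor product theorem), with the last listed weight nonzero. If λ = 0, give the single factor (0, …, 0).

Change of basis e → ω: c = M·v where v = (2912, 2706, -2222, 2663, -3882):
  c_1 = 1*2912 + 0*2706 + 0*-2222 + -4*2663 + -2*-3882 = 24
  c_2 = 0*2912 + 0*2706 + -1*-2222 + 0*2663 + 0*-3882 = 2222
  c_3 = 0*2912 + 1*2706 + 0*-2222 + 0*2663 + 0*-3882 = 2706
  c_4 = 0*2912 + 0*2706 + 0*-2222 + 3*2663 + 2*-3882 = 225
  c_5 = 0*2912 + 0*2706 + 0*-2222 + -1*2663 + -1*-3882 = 1219
p = 5; digits c_i = Σ_j d_{ij}·5^j, 0 ≤ d_{ij} < 5:
  c_1 = 24 = 4·5^0 + 4·5^1
  c_2 = 2222 = 2·5^0 + 4·5^1 + 3·5^2 + 2·5^3 + 3·5^4
  c_3 = 2706 = 1·5^0 + 1·5^1 + 3·5^2 + 1·5^3 + 4·5^4
  c_4 = 225 = 0·5^0 + 0·5^1 + 4·5^2 + 1·5^3
  c_5 = 1219 = 4·5^0 + 3·5^1 + 3·5^2 + 4·5^3 + 1·5^4
Factor λ_0 = (4, 2, 1, 0, 4)
Factor λ_1 = (4, 4, 1, 0, 3)
Factor λ_2 = (0, 3, 3, 4, 3)
Factor λ_3 = (0, 2, 1, 1, 4)
Factor λ_4 = (0, 3, 4, 0, 1)

((4, 2, 1, 0, 4), (4, 4, 1, 0, 3), (0, 3, 3, 4, 3), (0, 2, 1, 1, 4), (0, 3, 4, 0, 1))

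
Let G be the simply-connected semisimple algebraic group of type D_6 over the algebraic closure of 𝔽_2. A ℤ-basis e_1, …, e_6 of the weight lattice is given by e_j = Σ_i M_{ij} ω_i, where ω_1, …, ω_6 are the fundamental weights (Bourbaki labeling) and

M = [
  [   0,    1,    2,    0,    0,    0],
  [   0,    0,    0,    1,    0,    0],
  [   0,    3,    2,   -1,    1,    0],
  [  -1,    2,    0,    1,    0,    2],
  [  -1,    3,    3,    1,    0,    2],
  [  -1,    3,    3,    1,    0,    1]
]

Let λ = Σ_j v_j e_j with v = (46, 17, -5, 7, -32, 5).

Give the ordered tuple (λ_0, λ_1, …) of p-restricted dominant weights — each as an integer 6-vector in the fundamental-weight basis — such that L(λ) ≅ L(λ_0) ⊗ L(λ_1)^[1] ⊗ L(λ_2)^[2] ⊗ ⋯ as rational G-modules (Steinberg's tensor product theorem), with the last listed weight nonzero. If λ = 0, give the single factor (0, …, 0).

Converting to the ω-basis (c_i = row i of M dotted with v = (46, 17, -5, 7, -32, 5)):
  c_1 = 0·46 + 1·17 + (2)·(-5) + 0·7 + (0)·(-32) + 0·5 = 7
  c_2 = 0·46 + 0·17 + (0)·(-5) + 1·7 + (0)·(-32) + 0·5 = 7
  c_3 = 0·46 + 3·17 + (2)·(-5) + (-1)·(7) + (1)·(-32) + 0·5 = 2
  c_4 = (-1)·(46) + 2·17 + (0)·(-5) + 1·7 + (0)·(-32) + 2·5 = 5
  c_5 = (-1)·(46) + 3·17 + (3)·(-5) + 1·7 + (0)·(-32) + 2·5 = 7
  c_6 = (-1)·(46) + 3·17 + (3)·(-5) + 1·7 + (0)·(-32) + 1·5 = 2
Writing each c_i in base p = 2:
  c_1 = 7 = 1·2^0 + 1·2^1 + 1·2^2
  c_2 = 7 = 1·2^0 + 1·2^1 + 1·2^2
  c_3 = 2 = 0·2^0 + 1·2^1
  c_4 = 5 = 1·2^0 + 0·2^1 + 1·2^2
  c_5 = 7 = 1·2^0 + 1·2^1 + 1·2^2
  c_6 = 2 = 0·2^0 + 1·2^1
λ_0 = (1, 1, 0, 1, 1, 0)
λ_1 = (1, 1, 1, 0, 1, 1)
λ_2 = (1, 1, 0, 1, 1, 0)

((1, 1, 0, 1, 1, 0), (1, 1, 1, 0, 1, 1), (1, 1, 0, 1, 1, 0))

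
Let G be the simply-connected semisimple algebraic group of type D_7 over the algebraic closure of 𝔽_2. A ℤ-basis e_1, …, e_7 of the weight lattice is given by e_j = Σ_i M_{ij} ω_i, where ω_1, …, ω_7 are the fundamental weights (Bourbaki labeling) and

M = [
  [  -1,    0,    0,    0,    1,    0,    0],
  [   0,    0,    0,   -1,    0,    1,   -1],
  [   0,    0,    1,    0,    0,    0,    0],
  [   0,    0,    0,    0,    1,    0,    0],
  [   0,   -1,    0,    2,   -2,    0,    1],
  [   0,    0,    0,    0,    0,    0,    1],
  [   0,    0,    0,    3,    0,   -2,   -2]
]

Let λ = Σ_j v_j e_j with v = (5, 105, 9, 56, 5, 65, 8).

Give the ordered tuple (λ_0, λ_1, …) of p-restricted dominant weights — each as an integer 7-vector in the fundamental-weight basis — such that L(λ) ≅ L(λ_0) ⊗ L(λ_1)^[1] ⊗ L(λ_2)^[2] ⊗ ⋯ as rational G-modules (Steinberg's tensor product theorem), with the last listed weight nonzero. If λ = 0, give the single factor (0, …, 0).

ω-coordinates c = M·v, v = (5, 105, 9, 56, 5, 65, 8):
  c_1 = -1*5 + 0*105 + 0*9 + 0*56 + 1*5 + 0*65 + 0*8 = 0
  c_2 = 0*5 + 0*105 + 0*9 + -1*56 + 0*5 + 1*65 + -1*8 = 1
  c_3 = 0*5 + 0*105 + 1*9 + 0*56 + 0*5 + 0*65 + 0*8 = 9
  c_4 = 0*5 + 0*105 + 0*9 + 0*56 + 1*5 + 0*65 + 0*8 = 5
  c_5 = 0*5 + -1*105 + 0*9 + 2*56 + -2*5 + 0*65 + 1*8 = 5
  c_6 = 0*5 + 0*105 + 0*9 + 0*56 + 0*5 + 0*65 + 1*8 = 8
  c_7 = 0*5 + 0*105 + 0*9 + 3*56 + 0*5 + -2*65 + -2*8 = 22
p = 2; digits c_i = Σ_j d_{ij}·2^j, 0 ≤ d_{ij} < 2:
  c_1 = 0
  c_2 = 1 = 1·2^0
  c_3 = 9 = 1·2^0 + 0·2^1 + 0·2^2 + 1·2^3
  c_4 = 5 = 1·2^0 + 0·2^1 + 1·2^2
  c_5 = 5 = 1·2^0 + 0·2^1 + 1·2^2
  c_6 = 8 = 0·2^0 + 0·2^1 + 0·2^2 + 1·2^3
  c_7 = 22 = 0·2^0 + 1·2^1 + 1·2^2 + 0·2^3 + 1·2^4
Factor λ_0 = (0, 1, 1, 1, 1, 0, 0)
Factor λ_1 = (0, 0, 0, 0, 0, 0, 1)
Factor λ_2 = (0, 0, 0, 1, 1, 0, 1)
Factor λ_3 = (0, 0, 1, 0, 0, 1, 0)
Factor λ_4 = (0, 0, 0, 0, 0, 0, 1)

((0, 1, 1, 1, 1, 0, 0), (0, 0, 0, 0, 0, 0, 1), (0, 0, 0, 1, 1, 0, 1), (0, 0, 1, 0, 0, 1, 0), (0, 0, 0, 0, 0, 0, 1))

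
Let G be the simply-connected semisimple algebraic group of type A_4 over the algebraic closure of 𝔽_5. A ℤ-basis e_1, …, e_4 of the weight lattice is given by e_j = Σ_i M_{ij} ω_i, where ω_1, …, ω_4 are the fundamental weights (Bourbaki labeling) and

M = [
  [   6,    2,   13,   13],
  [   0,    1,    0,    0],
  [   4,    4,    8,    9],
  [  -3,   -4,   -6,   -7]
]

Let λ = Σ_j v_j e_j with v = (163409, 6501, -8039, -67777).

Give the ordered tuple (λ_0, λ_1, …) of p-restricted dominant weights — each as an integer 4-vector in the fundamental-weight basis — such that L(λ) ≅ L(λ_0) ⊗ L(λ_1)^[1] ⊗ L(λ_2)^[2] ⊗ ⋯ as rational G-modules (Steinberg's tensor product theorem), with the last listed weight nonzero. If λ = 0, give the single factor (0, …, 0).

ω-coordinates c = M·v, v = (163409, 6501, -8039, -67777):
  c_1 = 6*163409 + 2*6501 + 13*-8039 + 13*-67777 = 7848
  c_2 = 0*163409 + 1*6501 + 0*-8039 + 0*-67777 = 6501
  c_3 = 4*163409 + 4*6501 + 8*-8039 + 9*-67777 = 5335
  c_4 = -3*163409 + -4*6501 + -6*-8039 + -7*-67777 = 6442
p = 5; digits c_i = Σ_j d_{ij}·5^j, 0 ≤ d_{ij} < 5:
  c_1 = 7848 = 3·5^0 + 4·5^1 + 3·5^2 + 2·5^3 + 2·5^4 + 2·5^5
  c_2 = 6501 = 1·5^0 + 0·5^1 + 0·5^2 + 2·5^3 + 0·5^4 + 2·5^5
  c_3 = 5335 = 0·5^0 + 2·5^1 + 3·5^2 + 2·5^3 + 3·5^4 + 1·5^5
  c_4 = 6442 = 2·5^0 + 3·5^1 + 2·5^2 + 1·5^3 + 0·5^4 + 2·5^5
p-restricted factor λ_0 = (3, 1, 0, 2)
p-restricted factor λ_1 = (4, 0, 2, 3)
p-restricted factor λ_2 = (3, 0, 3, 2)
p-restricted factor λ_3 = (2, 2, 2, 1)
p-restricted factor λ_4 = (2, 0, 3, 0)
p-restricted factor λ_5 = (2, 2, 1, 2)

((3, 1, 0, 2), (4, 0, 2, 3), (3, 0, 3, 2), (2, 2, 2, 1), (2, 0, 3, 0), (2, 2, 1, 2))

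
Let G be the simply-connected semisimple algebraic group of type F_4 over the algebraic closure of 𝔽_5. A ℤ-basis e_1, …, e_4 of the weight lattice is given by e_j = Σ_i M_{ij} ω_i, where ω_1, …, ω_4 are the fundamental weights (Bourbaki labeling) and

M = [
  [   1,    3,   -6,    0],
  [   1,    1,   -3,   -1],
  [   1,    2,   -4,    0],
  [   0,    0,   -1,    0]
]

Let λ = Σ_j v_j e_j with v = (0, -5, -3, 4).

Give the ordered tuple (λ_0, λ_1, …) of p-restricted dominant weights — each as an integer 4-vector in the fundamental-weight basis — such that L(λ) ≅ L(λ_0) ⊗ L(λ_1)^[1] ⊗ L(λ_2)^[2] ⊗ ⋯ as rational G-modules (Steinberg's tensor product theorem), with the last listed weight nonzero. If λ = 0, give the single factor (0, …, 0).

((3, 0, 2, 3),)

Change of basis e → ω: c = M·v where v = (0, -5, -3, 4):
  c_1 = 1*0 + 3*-5 + -6*-3 + 0*4 = 3
  c_2 = 1*0 + 1*-5 + -3*-3 + -1*4 = 0
  c_3 = 1*0 + 2*-5 + -4*-3 + 0*4 = 2
  c_4 = 0*0 + 0*-5 + -1*-3 + 0*4 = 3
Writing each c_i in base p = 5:
  c_1 = 3 = 3·5^0
  c_2 = 0
  c_3 = 2 = 2·5^0
  c_4 = 3 = 3·5^0
λ_0 = (3, 0, 2, 3)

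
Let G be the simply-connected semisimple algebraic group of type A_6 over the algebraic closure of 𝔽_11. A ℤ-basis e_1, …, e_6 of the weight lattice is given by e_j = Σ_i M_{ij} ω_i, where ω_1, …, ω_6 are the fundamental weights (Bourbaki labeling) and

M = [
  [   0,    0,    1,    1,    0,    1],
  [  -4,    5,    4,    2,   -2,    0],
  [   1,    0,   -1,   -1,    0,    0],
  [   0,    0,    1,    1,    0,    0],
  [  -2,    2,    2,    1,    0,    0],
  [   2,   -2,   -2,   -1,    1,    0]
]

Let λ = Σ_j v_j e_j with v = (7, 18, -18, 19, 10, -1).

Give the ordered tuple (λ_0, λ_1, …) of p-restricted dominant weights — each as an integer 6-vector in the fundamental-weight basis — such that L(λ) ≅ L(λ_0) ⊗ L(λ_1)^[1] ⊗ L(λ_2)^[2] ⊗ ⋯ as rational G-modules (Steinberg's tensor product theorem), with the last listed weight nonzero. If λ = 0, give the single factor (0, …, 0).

Converting to the ω-basis (c_i = row i of M dotted with v = (7, 18, -18, 19, 10, -1)):
  c_1 = 0*7 + 0*18 + 1*-18 + 1*19 + 0*10 + 1*-1 = 0
  c_2 = -4*7 + 5*18 + 4*-18 + 2*19 + -2*10 + 0*-1 = 8
  c_3 = 1*7 + 0*18 + -1*-18 + -1*19 + 0*10 + 0*-1 = 6
  c_4 = 0*7 + 0*18 + 1*-18 + 1*19 + 0*10 + 0*-1 = 1
  c_5 = -2*7 + 2*18 + 2*-18 + 1*19 + 0*10 + 0*-1 = 5
  c_6 = 2*7 + -2*18 + -2*-18 + -1*19 + 1*10 + 0*-1 = 5
Expand coordinatewise in base 11:
  c_1 = 0
  c_2 = 8 = 8·11^0
  c_3 = 6 = 6·11^0
  c_4 = 1 = 1·11^0
  c_5 = 5 = 5·11^0
  c_6 = 5 = 5·11^0
p-restricted factor λ_0 = (0, 8, 6, 1, 5, 5)

((0, 8, 6, 1, 5, 5),)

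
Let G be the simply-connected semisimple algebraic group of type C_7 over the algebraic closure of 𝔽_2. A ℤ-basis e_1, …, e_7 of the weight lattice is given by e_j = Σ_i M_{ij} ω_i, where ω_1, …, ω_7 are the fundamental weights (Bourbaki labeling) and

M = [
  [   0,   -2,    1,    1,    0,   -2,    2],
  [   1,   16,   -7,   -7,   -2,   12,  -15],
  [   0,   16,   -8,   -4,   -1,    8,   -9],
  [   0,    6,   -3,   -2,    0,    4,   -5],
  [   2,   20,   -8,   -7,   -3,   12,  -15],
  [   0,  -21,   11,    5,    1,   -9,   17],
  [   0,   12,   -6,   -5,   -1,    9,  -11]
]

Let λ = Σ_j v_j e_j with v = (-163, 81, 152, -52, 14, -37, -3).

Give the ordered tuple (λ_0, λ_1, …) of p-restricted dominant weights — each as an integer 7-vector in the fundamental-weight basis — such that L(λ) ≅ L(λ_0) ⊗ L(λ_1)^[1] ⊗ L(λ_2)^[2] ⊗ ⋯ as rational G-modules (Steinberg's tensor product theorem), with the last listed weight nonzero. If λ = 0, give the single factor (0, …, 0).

((0, 0, 1, 1, 1, 1, 0), (1, 1, 0, 0, 0, 1, 1), (1, 1, 1, 0, 0, 1, 1))

In the fundamental-weight basis, λ has coordinates c = M·v (v = (-163, 81, 152, -52, 14, -37, -3)):
  c_1 = 0*-163 + -2*81 + 1*152 + 1*-52 + 0*14 + -2*-37 + 2*-3 = 6
  c_2 = 1*-163 + 16*81 + -7*152 + -7*-52 + -2*14 + 12*-37 + -15*-3 = 6
  c_3 = 0*-163 + 16*81 + -8*152 + -4*-52 + -1*14 + 8*-37 + -9*-3 = 5
  c_4 = 0*-163 + 6*81 + -3*152 + -2*-52 + 0*14 + 4*-37 + -5*-3 = 1
  c_5 = 2*-163 + 20*81 + -8*152 + -7*-52 + -3*14 + 12*-37 + -15*-3 = 1
  c_6 = 0*-163 + -21*81 + 11*152 + 5*-52 + 1*14 + -9*-37 + 17*-3 = 7
  c_7 = 0*-163 + 12*81 + -6*152 + -5*-52 + -1*14 + 9*-37 + -11*-3 = 6
Expand coordinatewise in base 2:
  c_1 = 6 = 0·2^0 + 1·2^1 + 1·2^2
  c_2 = 6 = 0·2^0 + 1·2^1 + 1·2^2
  c_3 = 5 = 1·2^0 + 0·2^1 + 1·2^2
  c_4 = 1 = 1·2^0
  c_5 = 1 = 1·2^0
  c_6 = 7 = 1·2^0 + 1·2^1 + 1·2^2
  c_7 = 6 = 0·2^0 + 1·2^1 + 1·2^2
Factor λ_0 = (0, 0, 1, 1, 1, 1, 0)
Factor λ_1 = (1, 1, 0, 0, 0, 1, 1)
Factor λ_2 = (1, 1, 1, 0, 0, 1, 1)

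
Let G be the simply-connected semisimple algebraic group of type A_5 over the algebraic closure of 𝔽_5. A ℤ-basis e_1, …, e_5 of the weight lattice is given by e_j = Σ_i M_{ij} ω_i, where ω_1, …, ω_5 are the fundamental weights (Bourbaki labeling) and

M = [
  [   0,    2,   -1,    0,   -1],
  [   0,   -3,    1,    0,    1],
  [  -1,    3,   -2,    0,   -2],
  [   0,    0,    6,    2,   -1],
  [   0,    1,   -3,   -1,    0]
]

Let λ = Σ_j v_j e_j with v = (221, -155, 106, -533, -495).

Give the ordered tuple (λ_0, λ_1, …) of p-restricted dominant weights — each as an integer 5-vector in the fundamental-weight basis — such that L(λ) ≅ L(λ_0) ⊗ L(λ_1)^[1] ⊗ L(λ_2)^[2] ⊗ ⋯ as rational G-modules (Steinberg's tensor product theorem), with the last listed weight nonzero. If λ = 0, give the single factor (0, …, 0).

In the fundamental-weight basis, λ has coordinates c = M·v (v = (221, -155, 106, -533, -495)):
  c_1 = (0)·(221) + (2)·(-155) + (-1)·(106) + (0)·(-533) + (-1)·(-495) = 79
  c_2 = (0)·(221) + (-3)·(-155) + (1)·(106) + (0)·(-533) + (1)·(-495) = 76
  c_3 = (-1)·(221) + (3)·(-155) + (-2)·(106) + (0)·(-533) + (-2)·(-495) = 92
  c_4 = (0)·(221) + (0)·(-155) + (6)·(106) + (2)·(-533) + (-1)·(-495) = 65
  c_5 = (0)·(221) + (1)·(-155) + (-3)·(106) + (-1)·(-533) + (0)·(-495) = 60
Base-5 expansion of each c_i:
  c_1 = 79 = 4·5^0 + 0·5^1 + 3·5^2
  c_2 = 76 = 1·5^0 + 0·5^1 + 3·5^2
  c_3 = 92 = 2·5^0 + 3·5^1 + 3·5^2
  c_4 = 65 = 0·5^0 + 3·5^1 + 2·5^2
  c_5 = 60 = 0·5^0 + 2·5^1 + 2·5^2
λ_0 = (4, 1, 2, 0, 0)
λ_1 = (0, 0, 3, 3, 2)
λ_2 = (3, 3, 3, 2, 2)

((4, 1, 2, 0, 0), (0, 0, 3, 3, 2), (3, 3, 3, 2, 2))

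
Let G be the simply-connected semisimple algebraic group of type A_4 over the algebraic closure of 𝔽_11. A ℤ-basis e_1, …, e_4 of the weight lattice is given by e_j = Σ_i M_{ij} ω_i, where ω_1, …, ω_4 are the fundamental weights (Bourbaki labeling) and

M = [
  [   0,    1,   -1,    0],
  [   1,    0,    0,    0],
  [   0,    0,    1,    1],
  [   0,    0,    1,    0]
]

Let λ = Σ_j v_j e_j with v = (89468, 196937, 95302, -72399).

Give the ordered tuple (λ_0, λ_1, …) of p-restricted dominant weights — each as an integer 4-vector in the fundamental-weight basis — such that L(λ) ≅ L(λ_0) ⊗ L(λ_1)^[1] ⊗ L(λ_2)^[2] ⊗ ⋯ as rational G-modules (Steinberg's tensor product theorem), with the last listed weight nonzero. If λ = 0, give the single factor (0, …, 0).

Change of basis e → ω: c = M·v where v = (89468, 196937, 95302, -72399):
  c_1 = (0)·(89468) + (1)·(196937) + (-1)·(95302) + (0)·(-72399) = 101635
  c_2 = (1)·(89468) + (0)·(196937) + (0)·(95302) + (0)·(-72399) = 89468
  c_3 = (0)·(89468) + (0)·(196937) + (1)·(95302) + (1)·(-72399) = 22903
  c_4 = (0)·(89468) + (0)·(196937) + (1)·(95302) + (0)·(-72399) = 95302
Base-11 expansion of each c_i:
  c_1 = 101635 = 6·11^0 + 10·11^1 + 3·11^2 + 10·11^3 + 6·11^4
  c_2 = 89468 = 5·11^0 + 4·11^1 + 2·11^2 + 1·11^3 + 6·11^4
  c_3 = 22903 = 1·11^0 + 3·11^1 + 2·11^2 + 6·11^3 + 1·11^4
  c_4 = 95302 = 9·11^0 + 6·11^1 + 6·11^2 + 5·11^3 + 6·11^4
λ_0 = (6, 5, 1, 9)
λ_1 = (10, 4, 3, 6)
λ_2 = (3, 2, 2, 6)
λ_3 = (10, 1, 6, 5)
λ_4 = (6, 6, 1, 6)

((6, 5, 1, 9), (10, 4, 3, 6), (3, 2, 2, 6), (10, 1, 6, 5), (6, 6, 1, 6))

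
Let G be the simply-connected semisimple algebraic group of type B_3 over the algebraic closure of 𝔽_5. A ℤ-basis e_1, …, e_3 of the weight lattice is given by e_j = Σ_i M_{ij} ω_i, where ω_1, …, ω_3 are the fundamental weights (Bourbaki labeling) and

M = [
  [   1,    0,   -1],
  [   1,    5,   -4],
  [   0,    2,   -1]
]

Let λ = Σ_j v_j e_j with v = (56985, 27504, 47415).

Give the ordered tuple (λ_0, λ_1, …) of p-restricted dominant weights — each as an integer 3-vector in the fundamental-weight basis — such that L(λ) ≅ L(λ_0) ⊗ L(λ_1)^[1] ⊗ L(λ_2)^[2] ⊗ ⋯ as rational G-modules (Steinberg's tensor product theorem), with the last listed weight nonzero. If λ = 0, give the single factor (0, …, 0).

Change of basis e → ω: c = M·v where v = (56985, 27504, 47415):
  c_1 = (1)·(56985) + (0)·(27504) + (-1)·(47415) = 9570
  c_2 = (1)·(56985) + (5)·(27504) + (-4)·(47415) = 4845
  c_3 = (0)·(56985) + (2)·(27504) + (-1)·(47415) = 7593
Writing each c_i in base p = 5:
  c_1 = 9570 = 0·5^0 + 4·5^1 + 2·5^2 + 1·5^3 + 0·5^4 + 3·5^5
  c_2 = 4845 = 0·5^0 + 4·5^1 + 3·5^2 + 3·5^3 + 2·5^4 + 1·5^5
  c_3 = 7593 = 3·5^0 + 3·5^1 + 3·5^2 + 0·5^3 + 2·5^4 + 2·5^5
p-restricted factor λ_0 = (0, 0, 3)
p-restricted factor λ_1 = (4, 4, 3)
p-restricted factor λ_2 = (2, 3, 3)
p-restricted factor λ_3 = (1, 3, 0)
p-restricted factor λ_4 = (0, 2, 2)
p-restricted factor λ_5 = (3, 1, 2)

((0, 0, 3), (4, 4, 3), (2, 3, 3), (1, 3, 0), (0, 2, 2), (3, 1, 2))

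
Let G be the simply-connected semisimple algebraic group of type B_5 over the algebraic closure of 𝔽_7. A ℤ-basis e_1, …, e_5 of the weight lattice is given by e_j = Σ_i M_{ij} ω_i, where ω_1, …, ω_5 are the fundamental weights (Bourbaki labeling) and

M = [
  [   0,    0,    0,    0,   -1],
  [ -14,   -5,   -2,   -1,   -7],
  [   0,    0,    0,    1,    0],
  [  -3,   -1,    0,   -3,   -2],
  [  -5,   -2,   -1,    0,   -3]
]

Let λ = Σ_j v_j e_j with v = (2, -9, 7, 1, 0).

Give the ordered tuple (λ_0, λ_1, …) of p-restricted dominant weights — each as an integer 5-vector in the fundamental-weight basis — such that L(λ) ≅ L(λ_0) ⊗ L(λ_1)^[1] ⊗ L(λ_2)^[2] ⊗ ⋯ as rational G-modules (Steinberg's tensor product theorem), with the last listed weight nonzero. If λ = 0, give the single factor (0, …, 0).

((0, 2, 1, 0, 1),)

Compute c_i = Σ_j M_{ij} v_j with v = (2, -9, 7, 1, 0):
  c_1 = (0)·(2) + (0)·(-9) + (0)·(7) + (0)·(1) + (-1)·(0) = 0
  c_2 = (-14)·(2) + (-5)·(-9) + (-2)·(7) + (-1)·(1) + (-7)·(0) = 2
  c_3 = (0)·(2) + (0)·(-9) + (0)·(7) + (1)·(1) + (0)·(0) = 1
  c_4 = (-3)·(2) + (-1)·(-9) + (0)·(7) + (-3)·(1) + (-2)·(0) = 0
  c_5 = (-5)·(2) + (-2)·(-9) + (-1)·(7) + (0)·(1) + (-3)·(0) = 1
Base-7 expansion of each c_i:
  c_1 = 0
  c_2 = 2 = 2·7^0
  c_3 = 1 = 1·7^0
  c_4 = 0
  c_5 = 1 = 1·7^0
λ_0 = (0, 2, 1, 0, 1)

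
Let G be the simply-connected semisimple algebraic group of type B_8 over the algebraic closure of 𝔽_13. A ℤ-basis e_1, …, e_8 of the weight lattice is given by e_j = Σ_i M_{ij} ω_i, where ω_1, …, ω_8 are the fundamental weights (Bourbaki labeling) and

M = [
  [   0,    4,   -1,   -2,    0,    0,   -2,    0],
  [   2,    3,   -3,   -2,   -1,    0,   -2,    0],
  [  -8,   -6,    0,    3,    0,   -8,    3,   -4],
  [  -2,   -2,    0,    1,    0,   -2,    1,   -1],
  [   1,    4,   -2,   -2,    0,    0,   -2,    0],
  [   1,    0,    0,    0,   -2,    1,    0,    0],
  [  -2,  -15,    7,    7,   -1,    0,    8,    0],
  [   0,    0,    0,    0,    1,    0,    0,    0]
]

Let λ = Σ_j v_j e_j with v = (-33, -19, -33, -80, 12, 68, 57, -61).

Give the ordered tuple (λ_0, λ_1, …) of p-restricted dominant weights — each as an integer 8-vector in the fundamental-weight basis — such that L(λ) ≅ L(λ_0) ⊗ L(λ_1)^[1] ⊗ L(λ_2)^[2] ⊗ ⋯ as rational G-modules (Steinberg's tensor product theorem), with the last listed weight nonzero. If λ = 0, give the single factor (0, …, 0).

Converting to the ω-basis (c_i = row i of M dotted with v = (-33, -19, -33, -80, 12, 68, 57, -61)):
  c_1 = 0*-33 + 4*-19 + -1*-33 + -2*-80 + 0*12 + 0*68 + -2*57 + 0*-61 = 3
  c_2 = 2*-33 + 3*-19 + -3*-33 + -2*-80 + -1*12 + 0*68 + -2*57 + 0*-61 = 10
  c_3 = -8*-33 + -6*-19 + 0*-33 + 3*-80 + 0*12 + -8*68 + 3*57 + -4*-61 = 9
  c_4 = -2*-33 + -2*-19 + 0*-33 + 1*-80 + 0*12 + -2*68 + 1*57 + -1*-61 = 6
  c_5 = 1*-33 + 4*-19 + -2*-33 + -2*-80 + 0*12 + 0*68 + -2*57 + 0*-61 = 3
  c_6 = 1*-33 + 0*-19 + 0*-33 + 0*-80 + -2*12 + 1*68 + 0*57 + 0*-61 = 11
  c_7 = -2*-33 + -15*-19 + 7*-33 + 7*-80 + -1*12 + 0*68 + 8*57 + 0*-61 = 4
  c_8 = 0*-33 + 0*-19 + 0*-33 + 0*-80 + 1*12 + 0*68 + 0*57 + 0*-61 = 12
p = 13; digits c_i = Σ_j d_{ij}·13^j, 0 ≤ d_{ij} < 13:
  c_1 = 3 = 3·13^0
  c_2 = 10 = 10·13^0
  c_3 = 9 = 9·13^0
  c_4 = 6 = 6·13^0
  c_5 = 3 = 3·13^0
  c_6 = 11 = 11·13^0
  c_7 = 4 = 4·13^0
  c_8 = 12 = 12·13^0
Factor λ_0 = (3, 10, 9, 6, 3, 11, 4, 12)

((3, 10, 9, 6, 3, 11, 4, 12),)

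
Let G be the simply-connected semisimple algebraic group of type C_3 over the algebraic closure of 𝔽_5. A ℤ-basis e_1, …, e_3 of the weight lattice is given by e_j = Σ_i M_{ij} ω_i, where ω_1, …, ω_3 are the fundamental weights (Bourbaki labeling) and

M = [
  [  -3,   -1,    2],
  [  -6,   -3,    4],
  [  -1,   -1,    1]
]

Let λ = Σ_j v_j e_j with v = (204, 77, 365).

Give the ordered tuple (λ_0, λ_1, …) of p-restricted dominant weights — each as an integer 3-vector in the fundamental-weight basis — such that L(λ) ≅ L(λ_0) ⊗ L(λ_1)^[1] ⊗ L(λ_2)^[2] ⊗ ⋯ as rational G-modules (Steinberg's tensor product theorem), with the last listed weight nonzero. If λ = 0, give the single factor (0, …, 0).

In the fundamental-weight basis, λ has coordinates c = M·v (v = (204, 77, 365)):
  c_1 = -3*204 + -1*77 + 2*365 = 41
  c_2 = -6*204 + -3*77 + 4*365 = 5
  c_3 = -1*204 + -1*77 + 1*365 = 84
p = 5; digits c_i = Σ_j d_{ij}·5^j, 0 ≤ d_{ij} < 5:
  c_1 = 41 = 1·5^0 + 3·5^1 + 1·5^2
  c_2 = 5 = 0·5^0 + 1·5^1
  c_3 = 84 = 4·5^0 + 1·5^1 + 3·5^2
p-restricted factor λ_0 = (1, 0, 4)
p-restricted factor λ_1 = (3, 1, 1)
p-restricted factor λ_2 = (1, 0, 3)

((1, 0, 4), (3, 1, 1), (1, 0, 3))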